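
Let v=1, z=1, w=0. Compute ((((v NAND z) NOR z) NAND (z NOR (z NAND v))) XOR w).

Substituting: ((((1 NAND 1) NOR 1) NAND (1 NOR (1 NAND 1))) XOR 0)
= 1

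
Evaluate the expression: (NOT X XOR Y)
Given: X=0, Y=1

Substituting: (NOT 0 XOR 1)
= 0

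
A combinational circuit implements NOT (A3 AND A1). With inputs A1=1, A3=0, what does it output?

Substituting: NOT (0 AND 1)
= 1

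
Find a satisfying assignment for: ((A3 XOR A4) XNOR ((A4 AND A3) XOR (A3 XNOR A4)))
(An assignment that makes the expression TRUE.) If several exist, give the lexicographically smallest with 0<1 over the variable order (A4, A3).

A4=1, A3=1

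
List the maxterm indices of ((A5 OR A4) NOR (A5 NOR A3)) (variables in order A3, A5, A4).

ΠM(0, 1, 2, 3, 5, 6, 7) = (A3 OR A5 OR A4) AND (A3 OR A5 OR NOT A4) AND (A3 OR NOT A5 OR A4) AND (A3 OR NOT A5 OR NOT A4) AND (NOT A3 OR A5 OR NOT A4) AND (NOT A3 OR NOT A5 OR A4) AND (NOT A3 OR NOT A5 OR NOT A4)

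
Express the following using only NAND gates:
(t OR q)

((t NAND t) NAND (q NAND q))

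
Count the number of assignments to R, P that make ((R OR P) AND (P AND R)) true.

Satisfying assignments: (1,1)
Count: 1 out of 4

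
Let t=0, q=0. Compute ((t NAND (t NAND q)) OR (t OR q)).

Substituting: ((0 NAND (0 NAND 0)) OR (0 OR 0))
= 1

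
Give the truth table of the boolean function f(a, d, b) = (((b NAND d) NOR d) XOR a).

a | d | b | Output
------------------
0 | 0 | 0 | 0
0 | 0 | 1 | 0
0 | 1 | 0 | 0
0 | 1 | 1 | 0
1 | 0 | 0 | 1
1 | 0 | 1 | 1
1 | 1 | 0 | 1
1 | 1 | 1 | 1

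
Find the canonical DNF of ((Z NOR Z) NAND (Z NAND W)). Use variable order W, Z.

(NOT W AND Z) OR (W AND Z)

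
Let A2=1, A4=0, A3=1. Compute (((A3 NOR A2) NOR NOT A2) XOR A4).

Substituting: (((1 NOR 1) NOR NOT 1) XOR 0)
= 1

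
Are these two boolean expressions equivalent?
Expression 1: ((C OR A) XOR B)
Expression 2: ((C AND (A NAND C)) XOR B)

No. Counterexample: with C=0, A=1, B=0, Expression 1 = 1 but Expression 2 = 0.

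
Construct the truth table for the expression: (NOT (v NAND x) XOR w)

w | v | x | Output
------------------
0 | 0 | 0 | 0
0 | 0 | 1 | 0
0 | 1 | 0 | 0
0 | 1 | 1 | 1
1 | 0 | 0 | 1
1 | 0 | 1 | 1
1 | 1 | 0 | 1
1 | 1 | 1 | 0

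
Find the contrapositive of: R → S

Contrapositive: NOT S → NOT R
Note: A statement and its contrapositive are logically equivalent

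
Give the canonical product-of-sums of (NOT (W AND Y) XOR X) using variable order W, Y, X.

ΠM(1, 3, 5, 6) = (W OR Y OR NOT X) AND (W OR NOT Y OR NOT X) AND (NOT W OR Y OR NOT X) AND (NOT W OR NOT Y OR X)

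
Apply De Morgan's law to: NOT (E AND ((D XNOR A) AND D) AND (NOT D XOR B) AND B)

NOT E OR NOT ((D XNOR A) AND D) OR NOT (NOT D XOR B) OR NOT B
De Morgan's: NOT(AND of terms) = OR of negations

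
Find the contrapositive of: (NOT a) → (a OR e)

Contrapositive: NOT (a OR e) → a
Note: A statement and its contrapositive are logically equivalent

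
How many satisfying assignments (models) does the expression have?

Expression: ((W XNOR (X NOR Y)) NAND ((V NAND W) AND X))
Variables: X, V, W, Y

Satisfying assignments: (0,0,0,0), (0,0,0,1), (0,0,1,0), (0,0,1,1), (0,1,0,0), (0,1,0,1), (0,1,1,0), (0,1,1,1), (1,0,1,0), (1,0,1,1), (1,1,1,0), (1,1,1,1)
Count: 12 out of 16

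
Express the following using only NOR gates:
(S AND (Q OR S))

((S NOR S) NOR (((Q NOR S) NOR (Q NOR S)) NOR ((Q NOR S) NOR (Q NOR S))))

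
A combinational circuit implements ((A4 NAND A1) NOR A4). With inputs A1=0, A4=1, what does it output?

Substituting: ((1 NAND 0) NOR 1)
= 0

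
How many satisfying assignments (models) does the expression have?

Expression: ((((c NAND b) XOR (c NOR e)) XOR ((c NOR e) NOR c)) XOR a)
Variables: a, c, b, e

Satisfying assignments: (0,1,0,0), (0,1,0,1), (1,0,0,0), (1,0,0,1), (1,0,1,0), (1,0,1,1), (1,1,1,0), (1,1,1,1)
Count: 8 out of 16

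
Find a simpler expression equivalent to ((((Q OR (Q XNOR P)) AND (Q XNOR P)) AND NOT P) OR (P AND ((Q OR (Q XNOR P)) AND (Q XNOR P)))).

By distribution ((E AND v) OR (E AND NOT v) = E) then absorption (E AND (E OR v) = E):
= (Q XNOR P)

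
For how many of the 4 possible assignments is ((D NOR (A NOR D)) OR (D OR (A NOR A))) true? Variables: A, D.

Satisfying assignments: (0,0), (0,1), (1,0), (1,1)
Count: 4 out of 4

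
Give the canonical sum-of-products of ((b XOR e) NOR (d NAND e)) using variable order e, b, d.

Σm(7) = (e AND b AND d)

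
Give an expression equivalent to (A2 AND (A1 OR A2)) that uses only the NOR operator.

((A2 NOR A2) NOR (((A1 NOR A2) NOR (A1 NOR A2)) NOR ((A1 NOR A2) NOR (A1 NOR A2))))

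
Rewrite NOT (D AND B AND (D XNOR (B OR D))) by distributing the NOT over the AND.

NOT D OR NOT B OR NOT (D XNOR (B OR D))
De Morgan's: NOT(AND of terms) = OR of negations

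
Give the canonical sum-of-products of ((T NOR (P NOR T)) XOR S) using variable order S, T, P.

Σm(1, 4, 6, 7) = (NOT S AND NOT T AND P) OR (S AND NOT T AND NOT P) OR (S AND T AND NOT P) OR (S AND T AND P)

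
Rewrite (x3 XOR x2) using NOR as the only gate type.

((((x3 NOR x2) NOR (x3 NOR x2)) NOR ((x3 NOR x2) NOR (x3 NOR x2))) NOR ((((x3 NOR x3) NOR (x2 NOR x2)) NOR ((x3 NOR x3) NOR (x2 NOR x2))) NOR (((x3 NOR x3) NOR (x2 NOR x2)) NOR ((x3 NOR x3) NOR (x2 NOR x2)))))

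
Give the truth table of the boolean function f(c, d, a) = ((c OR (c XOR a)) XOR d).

c | d | a | Output
------------------
0 | 0 | 0 | 0
0 | 0 | 1 | 1
0 | 1 | 0 | 1
0 | 1 | 1 | 0
1 | 0 | 0 | 1
1 | 0 | 1 | 1
1 | 1 | 0 | 0
1 | 1 | 1 | 0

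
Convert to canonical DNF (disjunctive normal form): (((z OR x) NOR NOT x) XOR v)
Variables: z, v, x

(NOT z AND v AND NOT x) OR (NOT z AND v AND x) OR (z AND v AND NOT x) OR (z AND v AND x)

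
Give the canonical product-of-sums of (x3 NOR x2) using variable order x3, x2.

ΠM(1, 2, 3) = (x3 OR NOT x2) AND (NOT x3 OR x2) AND (NOT x3 OR NOT x2)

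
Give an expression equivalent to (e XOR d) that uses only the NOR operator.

((((e NOR d) NOR (e NOR d)) NOR ((e NOR d) NOR (e NOR d))) NOR ((((e NOR e) NOR (d NOR d)) NOR ((e NOR e) NOR (d NOR d))) NOR (((e NOR e) NOR (d NOR d)) NOR ((e NOR e) NOR (d NOR d)))))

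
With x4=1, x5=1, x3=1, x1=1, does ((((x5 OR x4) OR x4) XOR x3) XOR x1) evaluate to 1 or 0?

Substituting: ((((1 OR 1) OR 1) XOR 1) XOR 1)
= 1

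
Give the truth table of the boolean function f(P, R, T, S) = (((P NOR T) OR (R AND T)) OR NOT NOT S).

P | R | T | S | Output
----------------------
0 | 0 | 0 | 0 | 1
0 | 0 | 0 | 1 | 1
0 | 0 | 1 | 0 | 0
0 | 0 | 1 | 1 | 1
0 | 1 | 0 | 0 | 1
0 | 1 | 0 | 1 | 1
0 | 1 | 1 | 0 | 1
0 | 1 | 1 | 1 | 1
1 | 0 | 0 | 0 | 0
1 | 0 | 0 | 1 | 1
1 | 0 | 1 | 0 | 0
1 | 0 | 1 | 1 | 1
1 | 1 | 0 | 0 | 0
1 | 1 | 0 | 1 | 1
1 | 1 | 1 | 0 | 1
1 | 1 | 1 | 1 | 1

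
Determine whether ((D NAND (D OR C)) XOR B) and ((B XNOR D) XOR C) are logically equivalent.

No. Counterexample: with B=0, C=1, D=0, Expression 1 = 1 but Expression 2 = 0.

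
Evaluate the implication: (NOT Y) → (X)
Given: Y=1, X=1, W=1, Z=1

Antecedent (NOT Y) = 0; consequent (X) = 1.
0 → 1 = 1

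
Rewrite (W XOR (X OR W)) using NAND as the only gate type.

((W NAND (W NAND ((X NAND X) NAND (W NAND W)))) NAND (((X NAND X) NAND (W NAND W)) NAND (W NAND ((X NAND X) NAND (W NAND W)))))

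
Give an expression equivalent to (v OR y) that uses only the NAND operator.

((v NAND v) NAND (y NAND y))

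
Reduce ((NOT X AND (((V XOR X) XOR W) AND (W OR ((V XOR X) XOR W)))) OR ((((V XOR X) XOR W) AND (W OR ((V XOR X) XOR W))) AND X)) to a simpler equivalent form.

By distribution ((E AND v) OR (E AND NOT v) = E) then absorption (E AND (E OR v) = E):
= ((V XOR X) XOR W)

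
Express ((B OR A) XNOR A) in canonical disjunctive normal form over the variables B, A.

(NOT B AND NOT A) OR (NOT B AND A) OR (B AND A)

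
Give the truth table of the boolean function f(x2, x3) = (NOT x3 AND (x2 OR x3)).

x2 | x3 | Output
----------------
0 | 0 | 0
0 | 1 | 0
1 | 0 | 1
1 | 1 | 0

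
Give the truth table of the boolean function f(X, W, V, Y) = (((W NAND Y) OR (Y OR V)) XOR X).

X | W | V | Y | Output
----------------------
0 | 0 | 0 | 0 | 1
0 | 0 | 0 | 1 | 1
0 | 0 | 1 | 0 | 1
0 | 0 | 1 | 1 | 1
0 | 1 | 0 | 0 | 1
0 | 1 | 0 | 1 | 1
0 | 1 | 1 | 0 | 1
0 | 1 | 1 | 1 | 1
1 | 0 | 0 | 0 | 0
1 | 0 | 0 | 1 | 0
1 | 0 | 1 | 0 | 0
1 | 0 | 1 | 1 | 0
1 | 1 | 0 | 0 | 0
1 | 1 | 0 | 1 | 0
1 | 1 | 1 | 0 | 0
1 | 1 | 1 | 1 | 0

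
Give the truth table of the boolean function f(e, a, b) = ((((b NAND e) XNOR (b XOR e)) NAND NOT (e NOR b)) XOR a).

e | a | b | Output
------------------
0 | 0 | 0 | 1
0 | 0 | 1 | 0
0 | 1 | 0 | 0
0 | 1 | 1 | 1
1 | 0 | 0 | 0
1 | 0 | 1 | 0
1 | 1 | 0 | 1
1 | 1 | 1 | 1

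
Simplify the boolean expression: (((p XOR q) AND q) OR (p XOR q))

By absorption (E OR (E AND v) = E):
= (p XOR q)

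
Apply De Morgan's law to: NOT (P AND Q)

NOT P OR NOT Q
De Morgan's: NOT(AND of terms) = OR of negations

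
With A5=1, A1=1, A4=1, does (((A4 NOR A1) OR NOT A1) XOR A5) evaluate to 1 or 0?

Substituting: (((1 NOR 1) OR NOT 1) XOR 1)
= 1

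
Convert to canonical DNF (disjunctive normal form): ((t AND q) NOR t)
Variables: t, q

(NOT t AND NOT q) OR (NOT t AND q)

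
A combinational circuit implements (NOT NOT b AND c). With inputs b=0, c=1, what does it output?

Substituting: (NOT NOT 0 AND 1)
= 0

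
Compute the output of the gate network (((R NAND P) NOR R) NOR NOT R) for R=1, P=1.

Substituting: (((1 NAND 1) NOR 1) NOR NOT 1)
= 1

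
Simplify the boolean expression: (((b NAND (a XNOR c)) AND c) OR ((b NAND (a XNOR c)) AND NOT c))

By distribution ((E AND v) OR (E AND NOT v) = E):
= (b NAND (a XNOR c))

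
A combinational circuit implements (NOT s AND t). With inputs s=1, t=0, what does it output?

Substituting: (NOT 1 AND 0)
= 0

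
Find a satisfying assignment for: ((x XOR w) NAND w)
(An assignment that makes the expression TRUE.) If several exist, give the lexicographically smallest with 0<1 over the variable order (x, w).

x=0, w=0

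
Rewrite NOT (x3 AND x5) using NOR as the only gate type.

(((x3 NOR x3) NOR (x5 NOR x5)) NOR ((x3 NOR x3) NOR (x5 NOR x5)))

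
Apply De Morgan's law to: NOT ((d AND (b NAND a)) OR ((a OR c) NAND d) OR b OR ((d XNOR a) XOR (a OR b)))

NOT (d AND (b NAND a)) AND NOT ((a OR c) NAND d) AND NOT b AND NOT ((d XNOR a) XOR (a OR b))
De Morgan's: NOT(OR of terms) = AND of negations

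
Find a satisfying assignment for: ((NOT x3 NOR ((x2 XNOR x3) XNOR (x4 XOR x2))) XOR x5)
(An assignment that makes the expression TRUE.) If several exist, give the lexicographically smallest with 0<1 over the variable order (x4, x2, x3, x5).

x4=0, x2=0, x3=0, x5=1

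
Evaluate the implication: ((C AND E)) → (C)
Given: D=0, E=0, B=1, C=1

Antecedent ((C AND E)) = 0; consequent (C) = 1.
0 → 1 = 1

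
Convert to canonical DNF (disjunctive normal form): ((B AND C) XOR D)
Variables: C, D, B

(NOT C AND D AND NOT B) OR (NOT C AND D AND B) OR (C AND NOT D AND B) OR (C AND D AND NOT B)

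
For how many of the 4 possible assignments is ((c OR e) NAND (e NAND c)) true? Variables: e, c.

Satisfying assignments: (0,0), (1,1)
Count: 2 out of 4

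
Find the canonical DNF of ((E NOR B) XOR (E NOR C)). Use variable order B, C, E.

(NOT B AND C AND NOT E) OR (B AND NOT C AND NOT E)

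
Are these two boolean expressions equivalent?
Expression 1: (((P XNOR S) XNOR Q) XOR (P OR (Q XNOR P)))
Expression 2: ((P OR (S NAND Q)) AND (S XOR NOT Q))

No. Counterexample: with S=0, P=0, Q=1, Expression 1 = 1 but Expression 2 = 0.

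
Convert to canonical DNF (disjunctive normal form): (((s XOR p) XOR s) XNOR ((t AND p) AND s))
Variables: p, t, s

(NOT p AND NOT t AND NOT s) OR (NOT p AND NOT t AND s) OR (NOT p AND t AND NOT s) OR (NOT p AND t AND s) OR (p AND t AND s)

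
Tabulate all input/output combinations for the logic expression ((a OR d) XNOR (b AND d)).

d | a | b | Output
------------------
0 | 0 | 0 | 1
0 | 0 | 1 | 1
0 | 1 | 0 | 0
0 | 1 | 1 | 0
1 | 0 | 0 | 0
1 | 0 | 1 | 1
1 | 1 | 0 | 0
1 | 1 | 1 | 1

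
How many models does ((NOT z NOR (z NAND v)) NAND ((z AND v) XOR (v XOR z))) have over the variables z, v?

Satisfying assignments: (0,0), (0,1), (1,0)
Count: 3 out of 4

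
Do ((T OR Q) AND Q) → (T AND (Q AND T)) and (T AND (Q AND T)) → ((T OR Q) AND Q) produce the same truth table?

No, Converse is not equivalent to original (counterexample: Q=1, T=0, P=0)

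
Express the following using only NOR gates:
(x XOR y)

((((x NOR y) NOR (x NOR y)) NOR ((x NOR y) NOR (x NOR y))) NOR ((((x NOR x) NOR (y NOR y)) NOR ((x NOR x) NOR (y NOR y))) NOR (((x NOR x) NOR (y NOR y)) NOR ((x NOR x) NOR (y NOR y)))))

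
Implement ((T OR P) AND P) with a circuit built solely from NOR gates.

((((T NOR P) NOR (T NOR P)) NOR ((T NOR P) NOR (T NOR P))) NOR (P NOR P))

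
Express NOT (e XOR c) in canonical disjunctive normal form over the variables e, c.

(NOT e AND NOT c) OR (e AND c)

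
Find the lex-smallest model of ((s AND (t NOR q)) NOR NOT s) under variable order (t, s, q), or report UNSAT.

t=0, s=1, q=1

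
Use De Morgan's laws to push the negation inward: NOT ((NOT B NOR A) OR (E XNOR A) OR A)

NOT (NOT B NOR A) AND NOT (E XNOR A) AND NOT A
De Morgan's: NOT(OR of terms) = AND of negations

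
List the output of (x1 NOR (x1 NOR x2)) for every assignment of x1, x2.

x1 | x2 | Output
----------------
0 | 0 | 0
0 | 1 | 1
1 | 0 | 0
1 | 1 | 0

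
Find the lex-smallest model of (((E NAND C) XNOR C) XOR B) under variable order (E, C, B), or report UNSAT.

E=0, C=0, B=1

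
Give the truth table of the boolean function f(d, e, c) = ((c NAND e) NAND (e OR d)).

d | e | c | Output
------------------
0 | 0 | 0 | 1
0 | 0 | 1 | 1
0 | 1 | 0 | 0
0 | 1 | 1 | 1
1 | 0 | 0 | 0
1 | 0 | 1 | 0
1 | 1 | 0 | 0
1 | 1 | 1 | 1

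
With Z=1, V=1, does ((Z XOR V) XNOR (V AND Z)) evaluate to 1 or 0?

Substituting: ((1 XOR 1) XNOR (1 AND 1))
= 0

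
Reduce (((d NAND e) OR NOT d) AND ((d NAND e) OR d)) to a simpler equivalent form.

By distribution ((E OR v) AND (E OR NOT v) = E):
= (d NAND e)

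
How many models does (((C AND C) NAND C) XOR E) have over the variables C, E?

Satisfying assignments: (0,0), (1,1)
Count: 2 out of 4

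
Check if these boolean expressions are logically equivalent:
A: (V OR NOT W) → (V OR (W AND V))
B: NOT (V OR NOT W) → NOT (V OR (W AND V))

No, Inverse is not equivalent to original (counterexample: W=0, V=0)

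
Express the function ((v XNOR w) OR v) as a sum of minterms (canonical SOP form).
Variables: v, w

Σm(0, 2, 3) = (NOT v AND NOT w) OR (v AND NOT w) OR (v AND w)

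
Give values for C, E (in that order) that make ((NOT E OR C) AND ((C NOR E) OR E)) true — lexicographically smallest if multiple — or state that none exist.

C=0, E=0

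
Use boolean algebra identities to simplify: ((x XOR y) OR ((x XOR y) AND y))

By absorption (E OR (E AND v) = E):
= (x XOR y)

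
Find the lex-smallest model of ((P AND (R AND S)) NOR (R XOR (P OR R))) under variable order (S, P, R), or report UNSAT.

S=0, P=0, R=0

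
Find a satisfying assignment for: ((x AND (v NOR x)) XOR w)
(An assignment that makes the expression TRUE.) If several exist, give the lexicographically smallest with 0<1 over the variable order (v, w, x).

v=0, w=1, x=0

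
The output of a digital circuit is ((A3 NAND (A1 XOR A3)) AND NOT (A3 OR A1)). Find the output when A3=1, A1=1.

Substituting: ((1 NAND (1 XOR 1)) AND NOT (1 OR 1))
= 0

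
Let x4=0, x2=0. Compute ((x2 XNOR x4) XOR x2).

Substituting: ((0 XNOR 0) XOR 0)
= 1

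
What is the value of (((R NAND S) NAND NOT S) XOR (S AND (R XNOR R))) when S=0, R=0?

Substituting: (((0 NAND 0) NAND NOT 0) XOR (0 AND (0 XNOR 0)))
= 0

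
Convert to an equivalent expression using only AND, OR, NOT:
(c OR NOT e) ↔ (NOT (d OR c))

((c OR NOT e) AND (NOT (d OR c))) OR (NOT (c OR NOT e) AND (d OR c))
(Biconditional = both true or both false)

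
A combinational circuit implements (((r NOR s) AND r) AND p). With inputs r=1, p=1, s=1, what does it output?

Substituting: (((1 NOR 1) AND 1) AND 1)
= 0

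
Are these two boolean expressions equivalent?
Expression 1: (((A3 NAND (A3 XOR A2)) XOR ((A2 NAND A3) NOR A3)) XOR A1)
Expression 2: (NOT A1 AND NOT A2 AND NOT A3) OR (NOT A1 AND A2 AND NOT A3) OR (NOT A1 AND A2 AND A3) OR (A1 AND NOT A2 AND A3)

Yes, they are equivalent — the two output columns agree on all 8 assignments:
A1 | A2 | A3 | Expression 1 | Expression 2
------------------------------------------
0 | 0 | 0 | 1 | 1
0 | 0 | 1 | 0 | 0
0 | 1 | 0 | 1 | 1
0 | 1 | 1 | 1 | 1
1 | 0 | 0 | 0 | 0
1 | 0 | 1 | 1 | 1
1 | 1 | 0 | 0 | 0
1 | 1 | 1 | 0 | 0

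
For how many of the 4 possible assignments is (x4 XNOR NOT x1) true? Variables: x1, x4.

Satisfying assignments: (0,1), (1,0)
Count: 2 out of 4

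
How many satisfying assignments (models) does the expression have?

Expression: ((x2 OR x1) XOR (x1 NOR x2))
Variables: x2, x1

Satisfying assignments: (0,0), (0,1), (1,0), (1,1)
Count: 4 out of 4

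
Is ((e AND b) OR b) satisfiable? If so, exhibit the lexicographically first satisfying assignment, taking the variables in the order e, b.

e=0, b=1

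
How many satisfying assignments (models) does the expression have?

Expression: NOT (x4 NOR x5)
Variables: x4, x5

Satisfying assignments: (0,1), (1,0), (1,1)
Count: 3 out of 4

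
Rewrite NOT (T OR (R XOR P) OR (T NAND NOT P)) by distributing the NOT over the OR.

NOT T AND NOT (R XOR P) AND NOT (T NAND NOT P)
De Morgan's: NOT(OR of terms) = AND of negations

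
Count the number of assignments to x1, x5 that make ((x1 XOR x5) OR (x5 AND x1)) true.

Satisfying assignments: (0,1), (1,0), (1,1)
Count: 3 out of 4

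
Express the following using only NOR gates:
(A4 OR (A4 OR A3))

((A4 NOR ((A4 NOR A3) NOR (A4 NOR A3))) NOR (A4 NOR ((A4 NOR A3) NOR (A4 NOR A3))))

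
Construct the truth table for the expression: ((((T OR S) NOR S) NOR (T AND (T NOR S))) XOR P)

S | T | P | Output
------------------
0 | 0 | 0 | 0
0 | 0 | 1 | 1
0 | 1 | 0 | 1
0 | 1 | 1 | 0
1 | 0 | 0 | 1
1 | 0 | 1 | 0
1 | 1 | 0 | 1
1 | 1 | 1 | 0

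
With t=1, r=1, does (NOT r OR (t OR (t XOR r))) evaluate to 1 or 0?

Substituting: (NOT 1 OR (1 OR (1 XOR 1)))
= 1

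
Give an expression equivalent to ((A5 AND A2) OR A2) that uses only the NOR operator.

((((A5 NOR A5) NOR (A2 NOR A2)) NOR A2) NOR (((A5 NOR A5) NOR (A2 NOR A2)) NOR A2))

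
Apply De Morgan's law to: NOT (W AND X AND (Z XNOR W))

NOT W OR NOT X OR NOT (Z XNOR W)
De Morgan's: NOT(AND of terms) = OR of negations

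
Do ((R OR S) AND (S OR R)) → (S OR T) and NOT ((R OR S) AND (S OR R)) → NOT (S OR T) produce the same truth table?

No, Inverse is not equivalent to original (counterexample: R=0, T=1, S=0)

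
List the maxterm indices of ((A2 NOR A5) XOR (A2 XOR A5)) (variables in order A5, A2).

ΠM(3) = (NOT A5 OR NOT A2)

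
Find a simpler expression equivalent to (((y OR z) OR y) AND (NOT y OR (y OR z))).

By distribution ((E OR v) AND (E OR NOT v) = E):
= (y OR z)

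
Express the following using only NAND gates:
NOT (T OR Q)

(((T NAND T) NAND (Q NAND Q)) NAND ((T NAND T) NAND (Q NAND Q)))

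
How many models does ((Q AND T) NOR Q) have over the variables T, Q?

Satisfying assignments: (0,0), (1,0)
Count: 2 out of 4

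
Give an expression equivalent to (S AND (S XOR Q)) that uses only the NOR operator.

((S NOR S) NOR (((((S NOR Q) NOR (S NOR Q)) NOR ((S NOR Q) NOR (S NOR Q))) NOR ((((S NOR S) NOR (Q NOR Q)) NOR ((S NOR S) NOR (Q NOR Q))) NOR (((S NOR S) NOR (Q NOR Q)) NOR ((S NOR S) NOR (Q NOR Q))))) NOR ((((S NOR Q) NOR (S NOR Q)) NOR ((S NOR Q) NOR (S NOR Q))) NOR ((((S NOR S) NOR (Q NOR Q)) NOR ((S NOR S) NOR (Q NOR Q))) NOR (((S NOR S) NOR (Q NOR Q)) NOR ((S NOR S) NOR (Q NOR Q)))))))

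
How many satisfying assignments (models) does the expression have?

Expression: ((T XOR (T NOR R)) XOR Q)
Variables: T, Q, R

Satisfying assignments: (0,0,0), (0,1,1), (1,0,0), (1,0,1)
Count: 4 out of 8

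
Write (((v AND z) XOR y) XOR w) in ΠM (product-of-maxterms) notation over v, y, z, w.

ΠM(0, 2, 5, 7, 8, 11, 13, 14) = (v OR y OR z OR w) AND (v OR y OR NOT z OR w) AND (v OR NOT y OR z OR NOT w) AND (v OR NOT y OR NOT z OR NOT w) AND (NOT v OR y OR z OR w) AND (NOT v OR y OR NOT z OR NOT w) AND (NOT v OR NOT y OR z OR NOT w) AND (NOT v OR NOT y OR NOT z OR w)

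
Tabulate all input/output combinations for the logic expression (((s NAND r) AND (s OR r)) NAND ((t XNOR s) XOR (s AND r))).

r | s | t | Output
------------------
0 | 0 | 0 | 1
0 | 0 | 1 | 1
0 | 1 | 0 | 1
0 | 1 | 1 | 0
1 | 0 | 0 | 0
1 | 0 | 1 | 1
1 | 1 | 0 | 1
1 | 1 | 1 | 1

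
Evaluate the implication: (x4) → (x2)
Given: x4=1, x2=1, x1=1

Antecedent (x4) = 1; consequent (x2) = 1.
1 → 1 = 1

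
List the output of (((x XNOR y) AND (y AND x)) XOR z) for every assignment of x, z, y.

x | z | y | Output
------------------
0 | 0 | 0 | 0
0 | 0 | 1 | 0
0 | 1 | 0 | 1
0 | 1 | 1 | 1
1 | 0 | 0 | 0
1 | 0 | 1 | 1
1 | 1 | 0 | 1
1 | 1 | 1 | 0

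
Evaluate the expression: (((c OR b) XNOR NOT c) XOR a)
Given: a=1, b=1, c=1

Substituting: (((1 OR 1) XNOR NOT 1) XOR 1)
= 1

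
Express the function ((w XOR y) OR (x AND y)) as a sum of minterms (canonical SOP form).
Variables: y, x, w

Σm(1, 3, 4, 6, 7) = (NOT y AND NOT x AND w) OR (NOT y AND x AND w) OR (y AND NOT x AND NOT w) OR (y AND x AND NOT w) OR (y AND x AND w)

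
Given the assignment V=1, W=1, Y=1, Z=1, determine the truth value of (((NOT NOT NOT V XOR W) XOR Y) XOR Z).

Substituting: (((NOT NOT NOT 1 XOR 1) XOR 1) XOR 1)
= 1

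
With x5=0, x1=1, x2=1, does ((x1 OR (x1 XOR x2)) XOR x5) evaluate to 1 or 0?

Substituting: ((1 OR (1 XOR 1)) XOR 0)
= 1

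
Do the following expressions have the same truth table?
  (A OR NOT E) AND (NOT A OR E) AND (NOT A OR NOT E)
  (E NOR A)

Yes, they are equivalent — the two output columns agree on all 4 assignments:
A | E | Expression 1 | Expression 2
-----------------------------------
0 | 0 | 1 | 1
0 | 1 | 0 | 0
1 | 0 | 0 | 0
1 | 1 | 0 | 0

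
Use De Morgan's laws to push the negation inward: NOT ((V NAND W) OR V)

NOT (V NAND W) AND NOT V
De Morgan's: NOT(OR of terms) = AND of negations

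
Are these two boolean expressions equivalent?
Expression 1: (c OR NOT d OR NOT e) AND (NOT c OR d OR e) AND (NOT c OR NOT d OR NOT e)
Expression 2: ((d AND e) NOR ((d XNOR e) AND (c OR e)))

Yes, they are equivalent — the two output columns agree on all 8 assignments:
c | d | e | Expression 1 | Expression 2
---------------------------------------
0 | 0 | 0 | 1 | 1
0 | 0 | 1 | 1 | 1
0 | 1 | 0 | 1 | 1
0 | 1 | 1 | 0 | 0
1 | 0 | 0 | 0 | 0
1 | 0 | 1 | 1 | 1
1 | 1 | 0 | 1 | 1
1 | 1 | 1 | 0 | 0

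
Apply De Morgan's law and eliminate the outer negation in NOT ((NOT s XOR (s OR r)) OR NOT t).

NOT (NOT s XOR (s OR r)) AND t
De Morgan's: NOT(OR of terms) = AND of negations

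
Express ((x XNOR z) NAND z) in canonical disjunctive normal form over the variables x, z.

(NOT x AND NOT z) OR (NOT x AND z) OR (x AND NOT z)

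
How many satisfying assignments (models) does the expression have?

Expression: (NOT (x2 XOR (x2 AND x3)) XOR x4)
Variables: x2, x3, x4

Satisfying assignments: (0,0,0), (0,1,0), (1,0,1), (1,1,0)
Count: 4 out of 8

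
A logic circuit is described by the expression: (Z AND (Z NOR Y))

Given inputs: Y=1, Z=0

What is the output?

Substituting: (0 AND (0 NOR 1))
= 0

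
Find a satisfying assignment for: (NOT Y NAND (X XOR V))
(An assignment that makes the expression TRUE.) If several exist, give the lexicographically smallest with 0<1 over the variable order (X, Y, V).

X=0, Y=0, V=0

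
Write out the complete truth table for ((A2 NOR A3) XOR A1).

A2 | A1 | A3 | Output
---------------------
0 | 0 | 0 | 1
0 | 0 | 1 | 0
0 | 1 | 0 | 0
0 | 1 | 1 | 1
1 | 0 | 0 | 0
1 | 0 | 1 | 0
1 | 1 | 0 | 1
1 | 1 | 1 | 1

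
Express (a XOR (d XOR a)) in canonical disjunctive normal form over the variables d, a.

(d AND NOT a) OR (d AND a)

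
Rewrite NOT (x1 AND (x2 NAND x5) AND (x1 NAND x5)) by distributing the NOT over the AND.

NOT x1 OR NOT (x2 NAND x5) OR NOT (x1 NAND x5)
De Morgan's: NOT(AND of terms) = OR of negations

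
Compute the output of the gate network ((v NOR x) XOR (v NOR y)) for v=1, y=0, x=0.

Substituting: ((1 NOR 0) XOR (1 NOR 0))
= 0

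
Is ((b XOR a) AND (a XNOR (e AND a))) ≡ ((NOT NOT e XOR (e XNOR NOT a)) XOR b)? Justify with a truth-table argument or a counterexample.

No. Counterexample: with e=0, b=0, a=1, Expression 1 = 0 but Expression 2 = 1.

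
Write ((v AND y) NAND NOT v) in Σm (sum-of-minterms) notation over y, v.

Σm(0, 1, 2, 3) = (NOT y AND NOT v) OR (NOT y AND v) OR (y AND NOT v) OR (y AND v)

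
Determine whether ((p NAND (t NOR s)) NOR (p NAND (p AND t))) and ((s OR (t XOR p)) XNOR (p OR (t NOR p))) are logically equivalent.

No. Counterexample: with s=0, p=1, t=0, Expression 1 = 0 but Expression 2 = 1.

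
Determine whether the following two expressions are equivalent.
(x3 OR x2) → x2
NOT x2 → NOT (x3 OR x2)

Yes, Contrapositive is always equivalent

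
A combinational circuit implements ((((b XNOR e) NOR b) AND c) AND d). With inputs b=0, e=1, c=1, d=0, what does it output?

Substituting: ((((0 XNOR 1) NOR 0) AND 1) AND 0)
= 0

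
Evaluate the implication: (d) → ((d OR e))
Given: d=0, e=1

Antecedent (d) = 0; consequent ((d OR e)) = 1.
0 → 1 = 1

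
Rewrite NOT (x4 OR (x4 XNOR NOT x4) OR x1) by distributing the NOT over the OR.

NOT x4 AND NOT (x4 XNOR NOT x4) AND NOT x1
De Morgan's: NOT(OR of terms) = AND of negations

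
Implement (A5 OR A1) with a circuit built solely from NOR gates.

((A5 NOR A1) NOR (A5 NOR A1))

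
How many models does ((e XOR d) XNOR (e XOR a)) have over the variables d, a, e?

Satisfying assignments: (0,0,0), (0,0,1), (1,1,0), (1,1,1)
Count: 4 out of 8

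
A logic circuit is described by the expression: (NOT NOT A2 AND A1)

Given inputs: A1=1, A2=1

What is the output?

Substituting: (NOT NOT 1 AND 1)
= 1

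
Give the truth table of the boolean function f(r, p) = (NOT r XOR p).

r | p | Output
--------------
0 | 0 | 1
0 | 1 | 0
1 | 0 | 0
1 | 1 | 1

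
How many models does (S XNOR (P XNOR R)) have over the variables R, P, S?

Satisfying assignments: (0,0,1), (0,1,0), (1,0,0), (1,1,1)
Count: 4 out of 8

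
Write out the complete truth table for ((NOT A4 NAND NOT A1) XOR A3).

A3 | A1 | A4 | Output
---------------------
0 | 0 | 0 | 0
0 | 0 | 1 | 1
0 | 1 | 0 | 1
0 | 1 | 1 | 1
1 | 0 | 0 | 1
1 | 0 | 1 | 0
1 | 1 | 0 | 0
1 | 1 | 1 | 0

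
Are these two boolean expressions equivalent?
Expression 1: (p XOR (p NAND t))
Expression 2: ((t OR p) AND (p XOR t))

No. Counterexample: with t=0, p=0, Expression 1 = 1 but Expression 2 = 0.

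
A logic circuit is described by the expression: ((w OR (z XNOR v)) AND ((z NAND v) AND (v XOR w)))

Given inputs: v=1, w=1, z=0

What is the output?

Substituting: ((1 OR (0 XNOR 1)) AND ((0 NAND 1) AND (1 XOR 1)))
= 0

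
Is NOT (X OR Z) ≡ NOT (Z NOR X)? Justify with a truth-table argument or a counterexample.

No. Counterexample: with Z=0, X=0, Expression 1 = 1 but Expression 2 = 0.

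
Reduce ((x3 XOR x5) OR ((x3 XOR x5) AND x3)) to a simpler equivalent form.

By absorption (E OR (E AND v) = E):
= (x3 XOR x5)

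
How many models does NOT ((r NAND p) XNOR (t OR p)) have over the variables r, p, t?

Satisfying assignments: (0,0,0), (1,0,0), (1,1,0), (1,1,1)
Count: 4 out of 8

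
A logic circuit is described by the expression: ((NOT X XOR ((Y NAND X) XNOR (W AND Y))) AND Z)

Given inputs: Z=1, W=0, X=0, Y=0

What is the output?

Substituting: ((NOT 0 XOR ((0 NAND 0) XNOR (0 AND 0))) AND 1)
= 1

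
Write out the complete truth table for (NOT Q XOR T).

T | Q | Output
--------------
0 | 0 | 1
0 | 1 | 0
1 | 0 | 0
1 | 1 | 1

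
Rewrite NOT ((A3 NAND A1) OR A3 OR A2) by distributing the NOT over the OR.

NOT (A3 NAND A1) AND NOT A3 AND NOT A2
De Morgan's: NOT(OR of terms) = AND of negations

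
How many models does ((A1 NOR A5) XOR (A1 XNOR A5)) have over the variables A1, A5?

Satisfying assignments: (1,1)
Count: 1 out of 4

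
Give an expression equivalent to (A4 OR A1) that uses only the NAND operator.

((A4 NAND A4) NAND (A1 NAND A1))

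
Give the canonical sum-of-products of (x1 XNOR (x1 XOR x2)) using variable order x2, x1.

Σm(0, 1) = (NOT x2 AND NOT x1) OR (NOT x2 AND x1)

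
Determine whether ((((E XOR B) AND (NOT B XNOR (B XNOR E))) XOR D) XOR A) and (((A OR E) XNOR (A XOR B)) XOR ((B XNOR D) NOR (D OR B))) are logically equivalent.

No. Counterexample: with B=0, D=0, A=0, E=0, Expression 1 = 0 but Expression 2 = 1.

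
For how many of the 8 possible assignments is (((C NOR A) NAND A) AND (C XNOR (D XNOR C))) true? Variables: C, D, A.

Satisfying assignments: (0,1,0), (0,1,1), (1,1,0), (1,1,1)
Count: 4 out of 8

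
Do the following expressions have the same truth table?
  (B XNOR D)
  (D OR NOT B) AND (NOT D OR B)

Yes, they are equivalent — the two output columns agree on all 4 assignments:
D | B | Expression 1 | Expression 2
-----------------------------------
0 | 0 | 1 | 1
0 | 1 | 0 | 0
1 | 0 | 0 | 0
1 | 1 | 1 | 1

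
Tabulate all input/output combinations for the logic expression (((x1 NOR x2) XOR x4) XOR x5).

x1 | x2 | x4 | x5 | Output
--------------------------
0 | 0 | 0 | 0 | 1
0 | 0 | 0 | 1 | 0
0 | 0 | 1 | 0 | 0
0 | 0 | 1 | 1 | 1
0 | 1 | 0 | 0 | 0
0 | 1 | 0 | 1 | 1
0 | 1 | 1 | 0 | 1
0 | 1 | 1 | 1 | 0
1 | 0 | 0 | 0 | 0
1 | 0 | 0 | 1 | 1
1 | 0 | 1 | 0 | 1
1 | 0 | 1 | 1 | 0
1 | 1 | 0 | 0 | 0
1 | 1 | 0 | 1 | 1
1 | 1 | 1 | 0 | 1
1 | 1 | 1 | 1 | 0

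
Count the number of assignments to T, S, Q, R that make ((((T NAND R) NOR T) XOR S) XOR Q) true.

Satisfying assignments: (0,0,1,0), (0,0,1,1), (0,1,0,0), (0,1,0,1), (1,0,1,0), (1,0,1,1), (1,1,0,0), (1,1,0,1)
Count: 8 out of 16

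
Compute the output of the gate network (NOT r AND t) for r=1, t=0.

Substituting: (NOT 1 AND 0)
= 0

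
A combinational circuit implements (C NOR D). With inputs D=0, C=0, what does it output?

Substituting: (0 NOR 0)
= 1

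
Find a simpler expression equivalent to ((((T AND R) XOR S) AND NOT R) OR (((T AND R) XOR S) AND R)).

By distribution ((E AND v) OR (E AND NOT v) = E):
= ((T AND R) XOR S)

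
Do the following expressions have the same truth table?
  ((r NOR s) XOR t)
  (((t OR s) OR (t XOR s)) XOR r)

No. Counterexample: with r=0, s=0, t=0, Expression 1 = 1 but Expression 2 = 0.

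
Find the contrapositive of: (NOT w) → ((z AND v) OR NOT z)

Contrapositive: NOT ((z AND v) OR NOT z) → w
Note: A statement and its contrapositive are logically equivalent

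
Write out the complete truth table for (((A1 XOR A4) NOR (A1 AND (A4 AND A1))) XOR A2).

A4 | A1 | A2 | Output
---------------------
0 | 0 | 0 | 1
0 | 0 | 1 | 0
0 | 1 | 0 | 0
0 | 1 | 1 | 1
1 | 0 | 0 | 0
1 | 0 | 1 | 1
1 | 1 | 0 | 0
1 | 1 | 1 | 1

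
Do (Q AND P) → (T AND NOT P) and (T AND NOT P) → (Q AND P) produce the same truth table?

No, Converse is not equivalent to original (counterexample: Q=0, T=1, P=0)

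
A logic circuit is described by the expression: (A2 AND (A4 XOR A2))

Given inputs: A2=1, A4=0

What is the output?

Substituting: (1 AND (0 XOR 1))
= 1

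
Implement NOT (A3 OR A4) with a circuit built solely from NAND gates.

(((A3 NAND A3) NAND (A4 NAND A4)) NAND ((A3 NAND A3) NAND (A4 NAND A4)))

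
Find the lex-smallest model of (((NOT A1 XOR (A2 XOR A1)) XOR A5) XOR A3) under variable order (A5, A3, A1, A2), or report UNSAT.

A5=0, A3=0, A1=0, A2=0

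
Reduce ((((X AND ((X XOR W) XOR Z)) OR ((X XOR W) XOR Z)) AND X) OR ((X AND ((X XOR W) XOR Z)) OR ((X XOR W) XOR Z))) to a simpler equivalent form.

By absorption (E OR (E AND v) = E) then absorption (E OR (E AND v) = E):
= ((X XOR W) XOR Z)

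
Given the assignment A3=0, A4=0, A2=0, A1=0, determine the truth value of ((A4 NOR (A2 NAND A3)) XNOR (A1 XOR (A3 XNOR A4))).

Substituting: ((0 NOR (0 NAND 0)) XNOR (0 XOR (0 XNOR 0)))
= 0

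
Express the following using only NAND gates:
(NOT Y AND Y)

(((Y NAND Y) NAND Y) NAND ((Y NAND Y) NAND Y))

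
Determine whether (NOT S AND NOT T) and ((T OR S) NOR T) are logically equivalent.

Yes, they are equivalent — the two output columns agree on all 4 assignments:
S | T | Expression 1 | Expression 2
-----------------------------------
0 | 0 | 1 | 1
0 | 1 | 0 | 0
1 | 0 | 0 | 0
1 | 1 | 0 | 0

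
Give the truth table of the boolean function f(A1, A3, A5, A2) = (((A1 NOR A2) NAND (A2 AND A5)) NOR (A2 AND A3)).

A1 | A3 | A5 | A2 | Output
--------------------------
0 | 0 | 0 | 0 | 0
0 | 0 | 0 | 1 | 0
0 | 0 | 1 | 0 | 0
0 | 0 | 1 | 1 | 0
0 | 1 | 0 | 0 | 0
0 | 1 | 0 | 1 | 0
0 | 1 | 1 | 0 | 0
0 | 1 | 1 | 1 | 0
1 | 0 | 0 | 0 | 0
1 | 0 | 0 | 1 | 0
1 | 0 | 1 | 0 | 0
1 | 0 | 1 | 1 | 0
1 | 1 | 0 | 0 | 0
1 | 1 | 0 | 1 | 0
1 | 1 | 1 | 0 | 0
1 | 1 | 1 | 1 | 0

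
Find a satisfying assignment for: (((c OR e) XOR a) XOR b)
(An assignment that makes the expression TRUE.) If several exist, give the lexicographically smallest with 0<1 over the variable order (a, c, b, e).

a=0, c=0, b=0, e=1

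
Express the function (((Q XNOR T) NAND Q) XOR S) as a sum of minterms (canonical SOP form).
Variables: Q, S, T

Σm(0, 1, 4, 7) = (NOT Q AND NOT S AND NOT T) OR (NOT Q AND NOT S AND T) OR (Q AND NOT S AND NOT T) OR (Q AND S AND T)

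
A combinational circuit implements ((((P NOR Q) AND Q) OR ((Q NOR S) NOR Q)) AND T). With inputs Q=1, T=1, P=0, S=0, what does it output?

Substituting: ((((0 NOR 1) AND 1) OR ((1 NOR 0) NOR 1)) AND 1)
= 0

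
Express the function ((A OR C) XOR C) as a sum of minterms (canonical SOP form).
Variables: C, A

Σm(1) = (NOT C AND A)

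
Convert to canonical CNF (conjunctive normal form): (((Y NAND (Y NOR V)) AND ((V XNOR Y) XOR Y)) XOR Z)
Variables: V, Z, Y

(V OR NOT Z OR Y) AND (V OR NOT Z OR NOT Y) AND (NOT V OR Z OR Y) AND (NOT V OR Z OR NOT Y)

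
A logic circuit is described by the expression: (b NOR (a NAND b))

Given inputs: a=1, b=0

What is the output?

Substituting: (0 NOR (1 NAND 0))
= 0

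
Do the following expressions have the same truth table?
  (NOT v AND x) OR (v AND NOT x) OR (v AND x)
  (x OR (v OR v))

Yes, they are equivalent — the two output columns agree on all 4 assignments:
v | x | Expression 1 | Expression 2
-----------------------------------
0 | 0 | 0 | 0
0 | 1 | 1 | 1
1 | 0 | 1 | 1
1 | 1 | 1 | 1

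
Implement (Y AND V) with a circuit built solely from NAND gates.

((Y NAND V) NAND (Y NAND V))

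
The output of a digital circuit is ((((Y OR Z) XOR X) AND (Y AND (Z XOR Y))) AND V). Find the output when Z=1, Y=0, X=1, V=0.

Substituting: ((((0 OR 1) XOR 1) AND (0 AND (1 XOR 0))) AND 0)
= 0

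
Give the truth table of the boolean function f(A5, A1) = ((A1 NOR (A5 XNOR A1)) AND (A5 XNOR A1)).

A5 | A1 | Output
----------------
0 | 0 | 0
0 | 1 | 0
1 | 0 | 0
1 | 1 | 0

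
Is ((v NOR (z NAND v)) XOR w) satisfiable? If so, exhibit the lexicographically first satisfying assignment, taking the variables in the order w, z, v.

w=1, z=0, v=0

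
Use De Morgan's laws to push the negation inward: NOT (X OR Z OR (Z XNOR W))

NOT X AND NOT Z AND NOT (Z XNOR W)
De Morgan's: NOT(OR of terms) = AND of negations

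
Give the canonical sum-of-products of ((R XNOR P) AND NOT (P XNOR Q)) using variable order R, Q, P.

Σm(2, 5) = (NOT R AND Q AND NOT P) OR (R AND NOT Q AND P)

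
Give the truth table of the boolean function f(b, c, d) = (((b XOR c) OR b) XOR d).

b | c | d | Output
------------------
0 | 0 | 0 | 0
0 | 0 | 1 | 1
0 | 1 | 0 | 1
0 | 1 | 1 | 0
1 | 0 | 0 | 1
1 | 0 | 1 | 0
1 | 1 | 0 | 1
1 | 1 | 1 | 0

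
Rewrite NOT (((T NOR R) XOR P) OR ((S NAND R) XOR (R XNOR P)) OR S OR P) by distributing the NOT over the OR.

NOT ((T NOR R) XOR P) AND NOT ((S NAND R) XOR (R XNOR P)) AND NOT S AND NOT P
De Morgan's: NOT(OR of terms) = AND of negations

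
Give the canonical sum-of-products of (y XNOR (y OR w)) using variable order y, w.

Σm(0, 2, 3) = (NOT y AND NOT w) OR (y AND NOT w) OR (y AND w)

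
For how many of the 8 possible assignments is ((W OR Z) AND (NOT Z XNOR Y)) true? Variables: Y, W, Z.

Satisfying assignments: (0,0,1), (0,1,1), (1,1,0)
Count: 3 out of 8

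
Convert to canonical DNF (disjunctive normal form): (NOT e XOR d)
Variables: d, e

(NOT d AND NOT e) OR (d AND e)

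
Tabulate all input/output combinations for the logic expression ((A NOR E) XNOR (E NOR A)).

E | A | Output
--------------
0 | 0 | 1
0 | 1 | 1
1 | 0 | 1
1 | 1 | 1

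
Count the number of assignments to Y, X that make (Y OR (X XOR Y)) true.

Satisfying assignments: (0,1), (1,0), (1,1)
Count: 3 out of 4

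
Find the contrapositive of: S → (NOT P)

Contrapositive: P → NOT S
Note: A statement and its contrapositive are logically equivalent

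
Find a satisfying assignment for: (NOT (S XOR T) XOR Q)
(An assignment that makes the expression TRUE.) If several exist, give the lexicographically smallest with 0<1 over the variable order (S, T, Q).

S=0, T=0, Q=0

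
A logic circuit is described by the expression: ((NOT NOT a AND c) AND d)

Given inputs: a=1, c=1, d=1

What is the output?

Substituting: ((NOT NOT 1 AND 1) AND 1)
= 1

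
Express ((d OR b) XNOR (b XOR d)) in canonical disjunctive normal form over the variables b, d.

(NOT b AND NOT d) OR (NOT b AND d) OR (b AND NOT d)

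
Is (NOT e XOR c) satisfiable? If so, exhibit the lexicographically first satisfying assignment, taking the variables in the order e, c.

e=0, c=0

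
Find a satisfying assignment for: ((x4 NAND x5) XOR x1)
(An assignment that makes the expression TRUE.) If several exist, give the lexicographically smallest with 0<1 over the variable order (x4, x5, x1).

x4=0, x5=0, x1=0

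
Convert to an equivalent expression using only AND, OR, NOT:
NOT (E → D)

E AND NOT D
(Negated implication: NOT(A → B) = A AND NOT B)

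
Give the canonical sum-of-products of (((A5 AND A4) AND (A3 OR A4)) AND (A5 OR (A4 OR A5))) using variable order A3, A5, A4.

Σm(3, 7) = (NOT A3 AND A5 AND A4) OR (A3 AND A5 AND A4)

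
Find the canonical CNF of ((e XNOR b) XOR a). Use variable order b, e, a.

(b OR e OR NOT a) AND (b OR NOT e OR a) AND (NOT b OR e OR a) AND (NOT b OR NOT e OR NOT a)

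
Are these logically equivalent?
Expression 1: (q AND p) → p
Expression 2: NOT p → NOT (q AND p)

Yes, Contrapositive is always equivalent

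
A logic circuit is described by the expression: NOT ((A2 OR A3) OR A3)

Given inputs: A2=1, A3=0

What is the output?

Substituting: NOT ((1 OR 0) OR 0)
= 0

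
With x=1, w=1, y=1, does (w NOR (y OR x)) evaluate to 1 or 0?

Substituting: (1 NOR (1 OR 1))
= 0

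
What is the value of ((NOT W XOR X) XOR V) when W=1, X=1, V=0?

Substituting: ((NOT 1 XOR 1) XOR 0)
= 1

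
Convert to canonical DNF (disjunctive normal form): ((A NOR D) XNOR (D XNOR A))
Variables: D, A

(NOT D AND NOT A) OR (NOT D AND A) OR (D AND NOT A)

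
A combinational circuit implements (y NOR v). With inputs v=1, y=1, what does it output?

Substituting: (1 NOR 1)
= 0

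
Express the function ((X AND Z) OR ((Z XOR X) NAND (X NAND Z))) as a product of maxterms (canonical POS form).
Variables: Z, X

ΠM(1, 2) = (Z OR NOT X) AND (NOT Z OR X)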